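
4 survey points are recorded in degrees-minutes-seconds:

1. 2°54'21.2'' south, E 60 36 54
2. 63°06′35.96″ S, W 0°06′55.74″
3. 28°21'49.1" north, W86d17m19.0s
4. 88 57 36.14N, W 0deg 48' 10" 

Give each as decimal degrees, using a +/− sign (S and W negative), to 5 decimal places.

Point 1:
  Lat: 54′ + 21.2″ = 54.35333′; 2 + 54.35333/60 = 2.905889
  S ⇒ negate
  Longitude: 60° + 36/60 + 54/3600 = 60 + 0.600000 + 0.015000 = 60.615000
  E ⇒ keep positive
Point 2:
  φ: 63 + 6/60 + 35.96/3600 = 63.109989
  hemisphere S, so the sign is −
  λ: 0 + 6/60 + 55.74/3600 = 0.115483
  W → negative
Point 3:
  Lat: 21′ + 49.1″ = 21.81833′; 28 + 21.81833/60 = 28.363639
  N ⇒ keep positive
  λ: 86° + 17/60 + 19/3600 = 86 + 0.283333 + 0.005278 = 86.288611
  W → negative
Point 4:
  Latitude: 88° + 57/60 + 36.14/3600 = 88 + 0.950000 + 0.010039 = 88.960039
  N → positive
  Longitude: 48′ + 10″ = 48.16667′; 0 + 48.16667/60 = 0.802778
  W → negative

1. -2.90589, 60.61500
2. -63.10999, -0.11548
3. 28.36364, -86.28861
4. 88.96004, -0.80278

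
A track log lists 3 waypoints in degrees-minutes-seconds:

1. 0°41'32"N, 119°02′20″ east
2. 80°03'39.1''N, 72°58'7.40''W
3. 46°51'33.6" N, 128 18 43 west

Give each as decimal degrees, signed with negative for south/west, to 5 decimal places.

1. 0.69222, 119.03889
2. 80.06086, -72.96872
3. 46.85933, -128.31194

Point 1:
  φ: 41′ + 32″ = 41.53333′; 0 + 41.53333/60 = 0.692222
  N → positive
  Lon: 119 + 2/60 + 20/3600 = 119.038889
  E → positive
Point 2:
  Lat: 3′ + 39.1″ = 3.65167′; 80 + 3.65167/60 = 80.060861
  N → positive
  λ: 72 + 58/60 + 7.4/3600 = 72.968722
  W → negative
Point 3:
  Latitude: 51′ + 33.6″ = 51.56000′; 46 + 51.56000/60 = 46.859333
  N ⇒ keep positive
  Longitude: 128° + 18/60 + 43/3600 = 128 + 0.300000 + 0.011944 = 128.311944
  W → negative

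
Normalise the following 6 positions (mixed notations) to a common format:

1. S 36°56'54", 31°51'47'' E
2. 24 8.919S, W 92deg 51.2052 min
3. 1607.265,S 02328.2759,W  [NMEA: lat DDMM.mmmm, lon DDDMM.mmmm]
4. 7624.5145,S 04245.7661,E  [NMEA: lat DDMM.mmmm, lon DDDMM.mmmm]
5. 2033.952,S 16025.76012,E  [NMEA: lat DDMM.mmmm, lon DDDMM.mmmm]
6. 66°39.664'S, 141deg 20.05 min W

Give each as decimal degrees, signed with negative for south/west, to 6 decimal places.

Point 1:
  Latitude: 36° + 56/60 + 54/3600 = 36 + 0.933333 + 0.015000 = 36.9483333
  hemisphere S, so the sign is −
  Lon: 31° + 51/60 + 47/3600 = 31 + 0.850000 + 0.013056 = 31.8630556
  E → positive
Point 2:
  Lat: 24 + 8.919/60 = 24.1486500
  hemisphere S, so the sign is −
  λ: 51.2052′ = 0.853420°; total 92.8534200
  W → negative
Point 3:
  φ: split at 2 digits → 16° and 7.265′; 16 + 7.265/60 = 16.1210833
  S ⇒ negate
  Longitude: split at 3 digits → 023° and 28.2759′; 23 + 28.2759/60 = 23.4712650
  hemisphere W, so the sign is −
Point 4:
  Latitude: split at 2 digits → 76° and 24.5145′; 76 + 24.5145/60 = 76.4085750
  S → negative
  λ: split at 3 digits → 042° and 45.7661′; 42 + 45.7661/60 = 42.7627683
  E → positive
Point 5:
  φ: degrees = first 2 digits = 20, minutes = 33.952; 20 + 33.952/60 = 20.5658667
  S → negative
  Lon: split at 3 digits → 160° and 25.76012′; 160 + 25.76012/60 = 160.4293353
  E ⇒ keep positive
Point 6:
  Lat: 66 + 39.664/60 = 66.6610667
  S → negative
  Longitude: 141 + 20.05/60 = 141.3341667
  W ⇒ negate

1. -36.948333, 31.863056
2. -24.148650, -92.853420
3. -16.121083, -23.471265
4. -76.408575, 42.762768
5. -20.565867, 160.429335
6. -66.661067, -141.334167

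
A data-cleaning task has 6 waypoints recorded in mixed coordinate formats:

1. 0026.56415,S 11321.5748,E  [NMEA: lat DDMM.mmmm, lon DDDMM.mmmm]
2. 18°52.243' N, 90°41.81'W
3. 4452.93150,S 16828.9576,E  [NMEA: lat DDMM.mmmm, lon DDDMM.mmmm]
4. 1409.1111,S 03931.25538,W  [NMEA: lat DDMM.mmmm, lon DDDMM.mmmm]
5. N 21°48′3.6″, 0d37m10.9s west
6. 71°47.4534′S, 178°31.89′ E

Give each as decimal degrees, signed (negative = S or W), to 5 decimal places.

1. -0.44274, 113.35958
2. 18.87072, -90.69683
3. -44.88219, 168.48263
4. -14.15185, -39.52092
5. 21.80100, -0.61969
6. -71.79089, 178.53150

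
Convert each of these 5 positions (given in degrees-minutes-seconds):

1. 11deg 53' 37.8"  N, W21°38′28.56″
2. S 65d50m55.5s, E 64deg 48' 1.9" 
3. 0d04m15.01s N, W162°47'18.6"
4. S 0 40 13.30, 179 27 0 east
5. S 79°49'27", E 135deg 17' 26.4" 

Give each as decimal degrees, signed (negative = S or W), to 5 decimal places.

1. 11.89383, -21.64127
2. -65.84875, 64.80053
3. 0.07084, -162.78850
4. -0.67036, 179.45000
5. -79.82417, 135.29067

Point 1:
  Lat: 11° + 53/60 + 37.8/3600 = 11 + 0.883333 + 0.010500 = 11.893833
  N ⇒ keep positive
  Lon: 21° + 38/60 + 28.56/3600 = 21 + 0.633333 + 0.007933 = 21.641267
  W ⇒ negate
Point 2:
  φ: 65° + 50/60 + 55.5/3600 = 65 + 0.833333 + 0.015417 = 65.848750
  hemisphere S, so the sign is −
  λ: 64 + 48/60 + 1.9/3600 = 64.800528
  E → positive
Point 3:
  Lat: 0° + 4/60 + 15.01/3600 = 0 + 0.066667 + 0.004169 = 0.070836
  N → positive
  Lon: 47′ + 18.6″ = 47.31000′; 162 + 47.31000/60 = 162.788500
  W ⇒ negate
Point 4:
  Latitude: 0° + 40/60 + 13.3/3600 = 0 + 0.666667 + 0.003694 = 0.670361
  hemisphere S, so the sign is −
  Lon: 27′ + 0″ = 27.00000′; 179 + 27.00000/60 = 179.450000
  E ⇒ keep positive
Point 5:
  φ: 79° + 49/60 + 27/3600 = 79 + 0.816667 + 0.007500 = 79.824167
  S ⇒ negate
  λ: 135° + 17/60 + 26.4/3600 = 135 + 0.283333 + 0.007333 = 135.290667
  E → positive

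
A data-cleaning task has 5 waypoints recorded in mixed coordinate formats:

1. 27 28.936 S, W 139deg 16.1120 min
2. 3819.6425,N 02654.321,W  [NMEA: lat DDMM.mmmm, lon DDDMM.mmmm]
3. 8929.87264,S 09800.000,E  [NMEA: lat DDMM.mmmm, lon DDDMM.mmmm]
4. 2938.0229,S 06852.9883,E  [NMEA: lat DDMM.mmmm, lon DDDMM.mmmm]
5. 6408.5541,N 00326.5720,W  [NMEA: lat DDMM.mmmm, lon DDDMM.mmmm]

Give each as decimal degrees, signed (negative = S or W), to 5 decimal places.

1. -27.48227, -139.26853
2. 38.32738, -26.90535
3. -89.49788, 98.00000
4. -29.63372, 68.88314
5. 64.14257, -3.44287

Point 1:
  Latitude: 27 + 28.936/60 = 27.482267
  hemisphere S, so the sign is −
  λ: 16.112′ = 0.268533°; total 139.268533
  W → negative
Point 2:
  Lat: split at 2 digits → 38° and 19.6425′; 38 + 19.6425/60 = 38.327375
  N → positive
  Longitude: split at 3 digits → 026° and 54.321′; 26 + 54.321/60 = 26.905350
  hemisphere W, so the sign is −
Point 3:
  φ: degrees = first 2 digits = 89, minutes = 29.87264; 89 + 29.87264/60 = 89.497877
  hemisphere S, so the sign is −
  Longitude: degrees = first 3 digits = 98, minutes = 0; 98 + 0/60 = 98.000000
  E ⇒ keep positive
Point 4:
  φ: degrees = first 2 digits = 29, minutes = 38.0229; 29 + 38.0229/60 = 29.633715
  S ⇒ negate
  Longitude: degrees = first 3 digits = 68, minutes = 52.9883; 68 + 52.9883/60 = 68.883138
  E → positive
Point 5:
  φ: split at 2 digits → 64° and 8.5541′; 64 + 8.5541/60 = 64.142568
  N ⇒ keep positive
  λ: degrees = first 3 digits = 3, minutes = 26.572; 3 + 26.572/60 = 3.442867
  W ⇒ negate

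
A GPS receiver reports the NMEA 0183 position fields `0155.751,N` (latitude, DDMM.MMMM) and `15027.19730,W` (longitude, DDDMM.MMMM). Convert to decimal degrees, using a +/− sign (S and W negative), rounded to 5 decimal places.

Lat: degrees = first 2 digits = 1, minutes = 55.751; 1 + 55.751/60 = 1.929183
N ⇒ keep positive
Lon: degrees = first 3 digits = 150, minutes = 27.1973; 150 + 27.1973/60 = 150.453288
W → negative

1.92918, -150.45329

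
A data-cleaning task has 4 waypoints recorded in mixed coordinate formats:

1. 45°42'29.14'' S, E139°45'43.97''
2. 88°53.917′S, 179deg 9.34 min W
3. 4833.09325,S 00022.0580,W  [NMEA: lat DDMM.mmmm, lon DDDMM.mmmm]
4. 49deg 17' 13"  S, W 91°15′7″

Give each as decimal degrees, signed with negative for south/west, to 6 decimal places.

1. -45.708094, 139.762214
2. -88.898617, -179.155667
3. -48.551554, -0.367633
4. -49.286944, -91.251944

Point 1:
  φ: 45 + 42/60 + 29.14/3600 = 45.7080944
  hemisphere S, so the sign is −
  Lon: 45′ + 43.97″ = 45.73283′; 139 + 45.73283/60 = 139.7622139
  E → positive
Point 2:
  φ: 53.917′ = 0.898617°; total 88.8986167
  hemisphere S, so the sign is −
  Longitude: 9.34′ = 0.155667°; total 179.1556667
  W → negative
Point 3:
  Latitude: degrees = first 2 digits = 48, minutes = 33.09325; 48 + 33.09325/60 = 48.5515542
  hemisphere S, so the sign is −
  λ: split at 3 digits → 000° and 22.058′; 0 + 22.058/60 = 0.3676333
  W ⇒ negate
Point 4:
  Lat: 49° + 17/60 + 13/3600 = 49 + 0.283333 + 0.003611 = 49.2869444
  S ⇒ negate
  Lon: 15′ + 7″ = 15.11667′; 91 + 15.11667/60 = 91.2519444
  hemisphere W, so the sign is −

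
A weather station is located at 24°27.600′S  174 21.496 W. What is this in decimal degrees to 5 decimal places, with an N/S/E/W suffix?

Lat: 24 + 27.6/60 = 24.460000
Lon: 174 + 21.496/60 = 174.358267

24.46000° S, 174.35827° W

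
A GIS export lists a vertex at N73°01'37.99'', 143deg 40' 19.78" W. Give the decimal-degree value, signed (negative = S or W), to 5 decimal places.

73.02722, -143.67216

φ: 73° + 1/60 + 37.99/3600 = 73 + 0.016667 + 0.010553 = 73.027219
N ⇒ keep positive
Lon: 143 + 40/60 + 19.78/3600 = 143.672161
hemisphere W, so the sign is −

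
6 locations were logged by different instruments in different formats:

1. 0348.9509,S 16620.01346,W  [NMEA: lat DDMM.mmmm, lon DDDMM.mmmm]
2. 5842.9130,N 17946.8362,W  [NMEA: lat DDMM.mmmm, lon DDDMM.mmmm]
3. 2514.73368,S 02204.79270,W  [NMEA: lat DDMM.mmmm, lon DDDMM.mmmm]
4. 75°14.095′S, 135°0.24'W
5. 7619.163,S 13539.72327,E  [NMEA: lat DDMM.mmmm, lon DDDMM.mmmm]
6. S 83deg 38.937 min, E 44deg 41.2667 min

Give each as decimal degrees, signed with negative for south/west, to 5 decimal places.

Point 1:
  Latitude: degrees = first 2 digits = 3, minutes = 48.9509; 3 + 48.9509/60 = 3.815848
  S → negative
  Longitude: degrees = first 3 digits = 166, minutes = 20.01346; 166 + 20.01346/60 = 166.333558
  hemisphere W, so the sign is −
Point 2:
  φ: degrees = first 2 digits = 58, minutes = 42.913; 58 + 42.913/60 = 58.715217
  N → positive
  Longitude: degrees = first 3 digits = 179, minutes = 46.8362; 179 + 46.8362/60 = 179.780603
  W → negative
Point 3:
  φ: degrees = first 2 digits = 25, minutes = 14.73368; 25 + 14.73368/60 = 25.245561
  S → negative
  Lon: degrees = first 3 digits = 22, minutes = 4.7927; 22 + 4.7927/60 = 22.079878
  W ⇒ negate
Point 4:
  Latitude: 75 + 14.095/60 = 75.234917
  S → negative
  Lon: 0.24′ = 0.004000°; total 135.004000
  W → negative
Point 5:
  Lat: split at 2 digits → 76° and 19.163′; 76 + 19.163/60 = 76.319383
  hemisphere S, so the sign is −
  λ: split at 3 digits → 135° and 39.72327′; 135 + 39.72327/60 = 135.662055
  E ⇒ keep positive
Point 6:
  Lat: 83 + 38.937/60 = 83.648950
  hemisphere S, so the sign is −
  Longitude: 44 + 41.2667/60 = 44.687778
  E → positive

1. -3.81585, -166.33356
2. 58.71522, -179.78060
3. -25.24556, -22.07988
4. -75.23492, -135.00400
5. -76.31938, 135.66205
6. -83.64895, 44.68778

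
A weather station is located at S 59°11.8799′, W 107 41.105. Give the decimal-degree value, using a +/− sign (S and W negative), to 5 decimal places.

-59.19800, -107.68508

Latitude: 11.8799′ = 0.197998°; total 59.197998
hemisphere S, so the sign is −
λ: 107 + 41.105/60 = 107.685083
W ⇒ negate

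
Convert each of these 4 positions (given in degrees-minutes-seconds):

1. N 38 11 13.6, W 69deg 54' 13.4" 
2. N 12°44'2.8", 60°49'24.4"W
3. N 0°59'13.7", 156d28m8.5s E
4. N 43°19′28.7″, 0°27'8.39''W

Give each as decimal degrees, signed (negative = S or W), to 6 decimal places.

1. 38.187111, -69.903722
2. 12.734111, -60.823444
3. 0.987139, 156.469028
4. 43.324639, -0.452331

Point 1:
  Lat: 38° + 11/60 + 13.6/3600 = 38 + 0.183333 + 0.003778 = 38.1871111
  N ⇒ keep positive
  λ: 69° + 54/60 + 13.4/3600 = 69 + 0.900000 + 0.003722 = 69.9037222
  hemisphere W, so the sign is −
Point 2:
  Lat: 12° + 44/60 + 2.8/3600 = 12 + 0.733333 + 0.000778 = 12.7341111
  N → positive
  λ: 60 + 49/60 + 24.4/3600 = 60.8234444
  W → negative
Point 3:
  Latitude: 59′ + 13.7″ = 59.22833′; 0 + 59.22833/60 = 0.9871389
  N ⇒ keep positive
  Lon: 156° + 28/60 + 8.5/3600 = 156 + 0.466667 + 0.002361 = 156.4690278
  E → positive
Point 4:
  Lat: 43° + 19/60 + 28.7/3600 = 43 + 0.316667 + 0.007972 = 43.3246389
  N ⇒ keep positive
  Longitude: 0° + 27/60 + 8.39/3600 = 0 + 0.450000 + 0.002331 = 0.4523306
  W → negative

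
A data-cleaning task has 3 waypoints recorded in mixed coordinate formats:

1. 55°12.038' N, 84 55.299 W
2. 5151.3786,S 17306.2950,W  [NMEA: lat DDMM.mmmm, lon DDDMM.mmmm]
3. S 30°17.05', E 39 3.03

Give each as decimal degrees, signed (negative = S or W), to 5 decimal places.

Point 1:
  Lat: 12.038′ = 0.200633°; total 55.200633
  N → positive
  λ: 55.299′ = 0.921650°; total 84.921650
  W → negative
Point 2:
  φ: split at 2 digits → 51° and 51.3786′; 51 + 51.3786/60 = 51.856310
  S → negative
  Lon: split at 3 digits → 173° and 6.295′; 173 + 6.295/60 = 173.104917
  W → negative
Point 3:
  Latitude: 30 + 17.05/60 = 30.284167
  S → negative
  Longitude: 39 + 3.03/60 = 39.050500
  E → positive

1. 55.20063, -84.92165
2. -51.85631, -173.10492
3. -30.28417, 39.05050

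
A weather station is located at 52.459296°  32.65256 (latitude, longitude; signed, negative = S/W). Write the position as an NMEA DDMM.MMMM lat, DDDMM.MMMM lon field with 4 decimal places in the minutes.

φ: 52° + 0.459296 × 60 = 52° 27.557760′
Lon: minutes = (32.652560 − 32) × 60 = 39.153600

5227.5578,N / 03239.1536,E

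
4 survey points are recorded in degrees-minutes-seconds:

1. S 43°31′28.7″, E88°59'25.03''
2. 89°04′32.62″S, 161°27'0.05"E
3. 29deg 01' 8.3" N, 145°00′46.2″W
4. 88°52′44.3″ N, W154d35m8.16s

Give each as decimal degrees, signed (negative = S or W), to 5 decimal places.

1. -43.52464, 88.99029
2. -89.07573, 161.45001
3. 29.01897, -145.01283
4. 88.87897, -154.58560

Point 1:
  Latitude: 43 + 31/60 + 28.7/3600 = 43.524639
  S → negative
  Lon: 59′ + 25.03″ = 59.41717′; 88 + 59.41717/60 = 88.990286
  E ⇒ keep positive
Point 2:
  φ: 89° + 4/60 + 32.62/3600 = 89 + 0.066667 + 0.009061 = 89.075728
  S ⇒ negate
  λ: 27′ + 0.05″ = 27.00083′; 161 + 27.00083/60 = 161.450014
  E ⇒ keep positive
Point 3:
  φ: 29° + 1/60 + 8.3/3600 = 29 + 0.016667 + 0.002306 = 29.018972
  N ⇒ keep positive
  Lon: 145° + 0/60 + 46.2/3600 = 145 + 0.000000 + 0.012833 = 145.012833
  hemisphere W, so the sign is −
Point 4:
  Latitude: 88° + 52/60 + 44.3/3600 = 88 + 0.866667 + 0.012306 = 88.878972
  N ⇒ keep positive
  Longitude: 35′ + 8.16″ = 35.13600′; 154 + 35.13600/60 = 154.585600
  W → negative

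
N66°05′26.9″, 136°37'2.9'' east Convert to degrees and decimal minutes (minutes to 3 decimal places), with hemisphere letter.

66° 5.448′ N, 136° 37.048′ E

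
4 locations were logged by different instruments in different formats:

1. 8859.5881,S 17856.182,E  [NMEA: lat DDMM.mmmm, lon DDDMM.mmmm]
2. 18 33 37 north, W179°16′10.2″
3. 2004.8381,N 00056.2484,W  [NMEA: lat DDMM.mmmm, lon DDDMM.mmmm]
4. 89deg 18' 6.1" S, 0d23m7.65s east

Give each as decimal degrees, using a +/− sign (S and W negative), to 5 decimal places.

1. -88.99314, 178.93637
2. 18.56028, -179.26950
3. 20.08064, -0.93747
4. -89.30169, 0.38546

Point 1:
  φ: split at 2 digits → 88° and 59.5881′; 88 + 59.5881/60 = 88.993135
  S ⇒ negate
  λ: degrees = first 3 digits = 178, minutes = 56.182; 178 + 56.182/60 = 178.936367
  E → positive
Point 2:
  φ: 18° + 33/60 + 37/3600 = 18 + 0.550000 + 0.010278 = 18.560278
  N → positive
  Lon: 179° + 16/60 + 10.2/3600 = 179 + 0.266667 + 0.002833 = 179.269500
  W ⇒ negate
Point 3:
  Lat: degrees = first 2 digits = 20, minutes = 4.8381; 20 + 4.8381/60 = 20.080635
  N → positive
  Longitude: split at 3 digits → 000° and 56.2484′; 0 + 56.2484/60 = 0.937473
  hemisphere W, so the sign is −
Point 4:
  Latitude: 18′ + 6.1″ = 18.10167′; 89 + 18.10167/60 = 89.301694
  S ⇒ negate
  λ: 0 + 23/60 + 7.65/3600 = 0.385458
  E ⇒ keep positive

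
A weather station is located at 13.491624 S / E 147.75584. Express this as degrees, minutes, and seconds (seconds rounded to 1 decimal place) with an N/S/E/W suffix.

13°29′29.8″ S, 147°45′21.0″ E

φ: 0.491624 × 60 = 29.49744′ → 29′, remainder × 60 = 29.846″
Lon: whole degrees 147; 45.35040′ → 45′ and 21.024″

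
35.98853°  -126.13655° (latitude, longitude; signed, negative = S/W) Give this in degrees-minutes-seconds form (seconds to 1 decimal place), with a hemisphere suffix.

35°59′18.7″ N, 126°08′11.6″ W

Lat: whole degrees 35; 59.31180′ → 59′ and 18.708″
Longitude is negative → W; |value| = 126.136550
λ: 0.136550 × 60 = 8.19300′ → 8′, remainder × 60 = 11.580″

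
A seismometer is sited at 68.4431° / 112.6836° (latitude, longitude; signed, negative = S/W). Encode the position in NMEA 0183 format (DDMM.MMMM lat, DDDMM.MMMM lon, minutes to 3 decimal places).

φ: 68° + 0.443100 × 60 = 68° 26.58600′
Lon: fractional part 0.683600 → 41.01600 minutes

6826.586,N / 11241.016,E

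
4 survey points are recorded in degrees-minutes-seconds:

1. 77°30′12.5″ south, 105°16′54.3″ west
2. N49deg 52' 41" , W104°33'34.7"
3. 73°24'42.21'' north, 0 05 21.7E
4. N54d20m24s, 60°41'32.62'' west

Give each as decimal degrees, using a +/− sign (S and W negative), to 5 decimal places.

Point 1:
  Lat: 77 + 30/60 + 12.5/3600 = 77.503472
  S ⇒ negate
  λ: 105° + 16/60 + 54.3/3600 = 105 + 0.266667 + 0.015083 = 105.281750
  W ⇒ negate
Point 2:
  Latitude: 52′ + 41″ = 52.68333′; 49 + 52.68333/60 = 49.878056
  N ⇒ keep positive
  λ: 104 + 33/60 + 34.7/3600 = 104.559639
  W → negative
Point 3:
  φ: 73 + 24/60 + 42.21/3600 = 73.411725
  N ⇒ keep positive
  λ: 0 + 5/60 + 21.7/3600 = 0.089361
  E → positive
Point 4:
  Latitude: 20′ + 24″ = 20.40000′; 54 + 20.40000/60 = 54.340000
  N ⇒ keep positive
  λ: 60° + 41/60 + 32.62/3600 = 60 + 0.683333 + 0.009061 = 60.692394
  hemisphere W, so the sign is −

1. -77.50347, -105.28175
2. 49.87806, -104.55964
3. 73.41173, 0.08936
4. 54.34000, -60.69239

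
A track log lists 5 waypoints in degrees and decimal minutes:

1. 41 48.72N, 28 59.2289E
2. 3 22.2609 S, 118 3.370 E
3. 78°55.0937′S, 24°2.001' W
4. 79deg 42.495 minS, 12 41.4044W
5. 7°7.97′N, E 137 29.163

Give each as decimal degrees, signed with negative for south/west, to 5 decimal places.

1. 41.81200, 28.98715
2. -3.37102, 118.05617
3. -78.91823, -24.03335
4. -79.70825, -12.69007
5. 7.13283, 137.48605

Point 1:
  Lat: 41 + 48.72/60 = 41.812000
  N → positive
  Longitude: 59.2289′ = 0.987148°; total 28.987148
  E ⇒ keep positive
Point 2:
  Lat: 22.2609′ = 0.371015°; total 3.371015
  S ⇒ negate
  Lon: 3.37′ = 0.056167°; total 118.056167
  E ⇒ keep positive
Point 3:
  Latitude: 78 + 55.0937/60 = 78.918228
  S → negative
  Longitude: 2.001′ = 0.033350°; total 24.033350
  W → negative
Point 4:
  Lat: 79 + 42.495/60 = 79.708250
  S → negative
  Lon: 41.4044′ = 0.690073°; total 12.690073
  hemisphere W, so the sign is −
Point 5:
  φ: 7.97′ = 0.132833°; total 7.132833
  N ⇒ keep positive
  Lon: 137 + 29.163/60 = 137.486050
  E ⇒ keep positive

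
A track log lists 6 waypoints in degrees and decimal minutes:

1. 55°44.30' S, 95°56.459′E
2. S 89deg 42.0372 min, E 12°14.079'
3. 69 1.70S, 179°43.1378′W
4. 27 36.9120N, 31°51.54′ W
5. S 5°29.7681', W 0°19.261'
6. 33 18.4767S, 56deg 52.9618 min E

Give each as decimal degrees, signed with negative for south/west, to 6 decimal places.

Point 1:
  φ: 44.3′ = 0.738333°; total 55.7383333
  S ⇒ negate
  Lon: 95 + 56.459/60 = 95.9409833
  E → positive
Point 2:
  Latitude: 42.0372′ = 0.700620°; total 89.7006200
  S → negative
  Longitude: 14.079′ = 0.234650°; total 12.2346500
  E ⇒ keep positive
Point 3:
  φ: 1.7′ = 0.028333°; total 69.0283333
  S → negative
  λ: 43.1378′ = 0.718963°; total 179.7189633
  W ⇒ negate
Point 4:
  φ: 27 + 36.912/60 = 27.6152000
  N ⇒ keep positive
  Lon: 31 + 51.54/60 = 31.8590000
  W → negative
Point 5:
  Latitude: 29.7681′ = 0.496135°; total 5.4961350
  S → negative
  λ: 19.261′ = 0.321017°; total 0.3210167
  W → negative
Point 6:
  φ: 33 + 18.4767/60 = 33.3079450
  S ⇒ negate
  Lon: 52.9618′ = 0.882697°; total 56.8826967
  E ⇒ keep positive

1. -55.738333, 95.940983
2. -89.700620, 12.234650
3. -69.028333, -179.718963
4. 27.615200, -31.859000
5. -5.496135, -0.321017
6. -33.307945, 56.882697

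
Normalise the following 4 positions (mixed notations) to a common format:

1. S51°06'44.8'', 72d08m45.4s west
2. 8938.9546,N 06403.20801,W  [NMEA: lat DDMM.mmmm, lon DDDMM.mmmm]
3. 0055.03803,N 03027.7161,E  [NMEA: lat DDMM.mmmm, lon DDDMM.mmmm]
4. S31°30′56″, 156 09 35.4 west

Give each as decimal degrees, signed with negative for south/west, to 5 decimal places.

Point 1:
  φ: 51° + 6/60 + 44.8/3600 = 51 + 0.100000 + 0.012444 = 51.112444
  S → negative
  Lon: 72° + 8/60 + 45.4/3600 = 72 + 0.133333 + 0.012611 = 72.145944
  W → negative
Point 2:
  Lat: split at 2 digits → 89° and 38.9546′; 89 + 38.9546/60 = 89.649243
  N ⇒ keep positive
  Longitude: degrees = first 3 digits = 64, minutes = 3.20801; 64 + 3.20801/60 = 64.053467
  W ⇒ negate
Point 3:
  Lat: split at 2 digits → 00° and 55.03803′; 0 + 55.03803/60 = 0.917301
  N → positive
  Longitude: degrees = first 3 digits = 30, minutes = 27.7161; 30 + 27.7161/60 = 30.461935
  E → positive
Point 4:
  Latitude: 30′ + 56″ = 30.93333′; 31 + 30.93333/60 = 31.515556
  hemisphere S, so the sign is −
  Lon: 156 + 9/60 + 35.4/3600 = 156.159833
  W → negative

1. -51.11244, -72.14594
2. 89.64924, -64.05347
3. 0.91730, 30.46194
4. -31.51556, -156.15983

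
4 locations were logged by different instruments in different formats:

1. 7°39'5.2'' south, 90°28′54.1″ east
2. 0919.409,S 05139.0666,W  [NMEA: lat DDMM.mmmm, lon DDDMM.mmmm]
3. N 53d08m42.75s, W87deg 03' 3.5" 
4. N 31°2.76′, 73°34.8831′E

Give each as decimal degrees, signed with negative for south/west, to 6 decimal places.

Point 1:
  Lat: 7° + 39/60 + 5.2/3600 = 7 + 0.650000 + 0.001444 = 7.6514444
  hemisphere S, so the sign is −
  λ: 90 + 28/60 + 54.1/3600 = 90.4816944
  E ⇒ keep positive
Point 2:
  φ: degrees = first 2 digits = 9, minutes = 19.409; 9 + 19.409/60 = 9.3234833
  S ⇒ negate
  Longitude: degrees = first 3 digits = 51, minutes = 39.0666; 51 + 39.0666/60 = 51.6511100
  hemisphere W, so the sign is −
Point 3:
  Lat: 8′ + 42.75″ = 8.71250′; 53 + 8.71250/60 = 53.1452083
  N ⇒ keep positive
  Longitude: 3′ + 3.5″ = 3.05833′; 87 + 3.05833/60 = 87.0509722
  W → negative
Point 4:
  φ: 31 + 2.76/60 = 31.0460000
  N ⇒ keep positive
  Longitude: 34.8831′ = 0.581385°; total 73.5813850
  E → positive

1. -7.651444, 90.481694
2. -9.323483, -51.651110
3. 53.145208, -87.050972
4. 31.046000, 73.581385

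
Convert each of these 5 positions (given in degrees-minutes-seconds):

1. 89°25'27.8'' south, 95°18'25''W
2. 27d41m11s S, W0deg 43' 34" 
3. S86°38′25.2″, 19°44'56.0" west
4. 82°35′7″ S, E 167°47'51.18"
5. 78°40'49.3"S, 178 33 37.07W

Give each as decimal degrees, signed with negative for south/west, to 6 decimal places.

Point 1:
  φ: 25′ + 27.8″ = 25.46333′; 89 + 25.46333/60 = 89.4243889
  hemisphere S, so the sign is −
  Lon: 18′ + 25″ = 18.41667′; 95 + 18.41667/60 = 95.3069444
  W ⇒ negate
Point 2:
  Latitude: 27° + 41/60 + 11/3600 = 27 + 0.683333 + 0.003056 = 27.6863889
  S ⇒ negate
  Lon: 43′ + 34″ = 43.56667′; 0 + 43.56667/60 = 0.7261111
  hemisphere W, so the sign is −
Point 3:
  Lat: 38′ + 25.2″ = 38.42000′; 86 + 38.42000/60 = 86.6403333
  hemisphere S, so the sign is −
  Lon: 19 + 44/60 + 56/3600 = 19.7488889
  W → negative
Point 4:
  Latitude: 35′ + 7″ = 35.11667′; 82 + 35.11667/60 = 82.5852778
  S → negative
  λ: 167 + 47/60 + 51.18/3600 = 167.7975500
  E → positive
Point 5:
  Latitude: 78° + 40/60 + 49.3/3600 = 78 + 0.666667 + 0.013694 = 78.6803611
  S → negative
  λ: 178 + 33/60 + 37.07/3600 = 178.5602972
  W ⇒ negate

1. -89.424389, -95.306944
2. -27.686389, -0.726111
3. -86.640333, -19.748889
4. -82.585278, 167.797550
5. -78.680361, -178.560297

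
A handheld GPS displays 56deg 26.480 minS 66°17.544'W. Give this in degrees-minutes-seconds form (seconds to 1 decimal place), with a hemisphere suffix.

φ: fractional minutes 0.48000 × 60 = 28.800″
Longitude: fractional minutes 0.54400 × 60 = 32.640″

56°26′28.8″ S, 66°17′32.6″ W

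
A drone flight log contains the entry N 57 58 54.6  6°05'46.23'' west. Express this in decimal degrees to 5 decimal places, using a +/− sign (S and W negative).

Lat: 58′ + 54.6″ = 58.91000′; 57 + 58.91000/60 = 57.981833
N ⇒ keep positive
Longitude: 5′ + 46.23″ = 5.77050′; 6 + 5.77050/60 = 6.096175
W ⇒ negate

57.98183, -6.09618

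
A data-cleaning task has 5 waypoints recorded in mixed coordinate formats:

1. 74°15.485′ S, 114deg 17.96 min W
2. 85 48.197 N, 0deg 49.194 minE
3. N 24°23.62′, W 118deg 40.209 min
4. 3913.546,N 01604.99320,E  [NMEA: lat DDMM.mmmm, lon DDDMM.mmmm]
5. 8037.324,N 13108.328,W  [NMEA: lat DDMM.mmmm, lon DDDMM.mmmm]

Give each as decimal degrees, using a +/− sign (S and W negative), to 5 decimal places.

1. -74.25808, -114.29933
2. 85.80328, 0.81990
3. 24.39367, -118.67015
4. 39.22577, 16.08322
5. 80.62207, -131.13880

Point 1:
  Latitude: 15.485′ = 0.258083°; total 74.258083
  S → negative
  Longitude: 114 + 17.96/60 = 114.299333
  W ⇒ negate
Point 2:
  Lat: 48.197′ = 0.803283°; total 85.803283
  N → positive
  Longitude: 49.194′ = 0.819900°; total 0.819900
  E ⇒ keep positive
Point 3:
  φ: 23.62′ = 0.393667°; total 24.393667
  N → positive
  Longitude: 118 + 40.209/60 = 118.670150
  W → negative
Point 4:
  Lat: split at 2 digits → 39° and 13.546′; 39 + 13.546/60 = 39.225767
  N ⇒ keep positive
  Lon: degrees = first 3 digits = 16, minutes = 4.9932; 16 + 4.9932/60 = 16.083220
  E → positive
Point 5:
  Lat: degrees = first 2 digits = 80, minutes = 37.324; 80 + 37.324/60 = 80.622067
  N → positive
  Lon: split at 3 digits → 131° and 8.328′; 131 + 8.328/60 = 131.138800
  W → negative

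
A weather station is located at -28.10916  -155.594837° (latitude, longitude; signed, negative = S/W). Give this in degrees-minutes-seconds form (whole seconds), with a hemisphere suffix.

28°06′33″ S, 155°35′41″ W

Latitude is negative → S; |value| = 28.109160
φ: whole degrees 28; 6.54960′ → 6′ and 32.98″
Longitude is negative → W; |value| = 155.594837
Lon: 0.594837 × 60 = 35.69022′ → 35′, remainder × 60 = 41.41″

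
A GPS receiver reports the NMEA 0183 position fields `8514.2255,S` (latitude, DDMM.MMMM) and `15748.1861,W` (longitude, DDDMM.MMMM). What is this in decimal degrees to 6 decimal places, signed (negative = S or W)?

Latitude: split at 2 digits → 85° and 14.2255′; 85 + 14.2255/60 = 85.2370917
hemisphere S, so the sign is −
Longitude: split at 3 digits → 157° and 48.1861′; 157 + 48.1861/60 = 157.8031017
hemisphere W, so the sign is −

-85.237092, -157.803102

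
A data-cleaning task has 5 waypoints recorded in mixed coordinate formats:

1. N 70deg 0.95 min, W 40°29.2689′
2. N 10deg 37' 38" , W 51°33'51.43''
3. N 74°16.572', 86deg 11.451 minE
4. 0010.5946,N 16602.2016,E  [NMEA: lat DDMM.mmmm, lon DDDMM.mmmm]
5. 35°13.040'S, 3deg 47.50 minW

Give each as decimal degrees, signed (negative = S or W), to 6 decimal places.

Point 1:
  Lat: 0.95′ = 0.015833°; total 70.0158333
  N ⇒ keep positive
  Longitude: 29.2689′ = 0.487815°; total 40.4878150
  W → negative
Point 2:
  Lat: 37′ + 38″ = 37.63333′; 10 + 37.63333/60 = 10.6272222
  N ⇒ keep positive
  Longitude: 33′ + 51.43″ = 33.85717′; 51 + 33.85717/60 = 51.5642861
  hemisphere W, so the sign is −
Point 3:
  Latitude: 74 + 16.572/60 = 74.2762000
  N → positive
  Lon: 86 + 11.451/60 = 86.1908500
  E → positive
Point 4:
  φ: degrees = first 2 digits = 0, minutes = 10.5946; 0 + 10.5946/60 = 0.1765767
  N ⇒ keep positive
  Longitude: split at 3 digits → 166° and 2.2016′; 166 + 2.2016/60 = 166.0366933
  E → positive
Point 5:
  Lat: 35 + 13.04/60 = 35.2173333
  S → negative
  Longitude: 3 + 47.5/60 = 3.7916667
  W → negative

1. 70.015833, -40.487815
2. 10.627222, -51.564286
3. 74.276200, 86.190850
4. 0.176577, 166.036693
5. -35.217333, -3.791667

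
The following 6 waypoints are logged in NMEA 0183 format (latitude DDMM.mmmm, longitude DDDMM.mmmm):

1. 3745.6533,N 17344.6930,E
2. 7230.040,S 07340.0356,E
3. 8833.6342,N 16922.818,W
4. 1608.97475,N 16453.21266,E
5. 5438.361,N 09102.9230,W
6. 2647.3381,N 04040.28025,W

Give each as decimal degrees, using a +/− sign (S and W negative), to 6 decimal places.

Point 1:
  Latitude: split at 2 digits → 37° and 45.6533′; 37 + 45.6533/60 = 37.7608883
  N → positive
  λ: split at 3 digits → 173° and 44.693′; 173 + 44.693/60 = 173.7448833
  E ⇒ keep positive
Point 2:
  Latitude: split at 2 digits → 72° and 30.04′; 72 + 30.04/60 = 72.5006667
  S → negative
  λ: split at 3 digits → 073° and 40.0356′; 73 + 40.0356/60 = 73.6672600
  E ⇒ keep positive
Point 3:
  Latitude: degrees = first 2 digits = 88, minutes = 33.6342; 88 + 33.6342/60 = 88.5605700
  N ⇒ keep positive
  λ: degrees = first 3 digits = 169, minutes = 22.818; 169 + 22.818/60 = 169.3803000
  W → negative
Point 4:
  Latitude: degrees = first 2 digits = 16, minutes = 8.97475; 16 + 8.97475/60 = 16.1495792
  N ⇒ keep positive
  λ: split at 3 digits → 164° and 53.21266′; 164 + 53.21266/60 = 164.8868777
  E → positive
Point 5:
  Lat: split at 2 digits → 54° and 38.361′; 54 + 38.361/60 = 54.6393500
  N → positive
  Longitude: split at 3 digits → 091° and 2.923′; 91 + 2.923/60 = 91.0487167
  W → negative
Point 6:
  Lat: split at 2 digits → 26° and 47.3381′; 26 + 47.3381/60 = 26.7889683
  N → positive
  λ: split at 3 digits → 040° and 40.28025′; 40 + 40.28025/60 = 40.6713375
  W ⇒ negate

1. 37.760888, 173.744883
2. -72.500667, 73.667260
3. 88.560570, -169.380300
4. 16.149579, 164.886878
5. 54.639350, -91.048717
6. 26.788968, -40.671338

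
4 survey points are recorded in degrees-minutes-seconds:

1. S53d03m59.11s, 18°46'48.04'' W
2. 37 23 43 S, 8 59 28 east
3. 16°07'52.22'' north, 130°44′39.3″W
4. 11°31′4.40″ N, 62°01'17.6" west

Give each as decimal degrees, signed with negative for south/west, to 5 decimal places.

1. -53.06642, -18.78001
2. -37.39528, 8.99111
3. 16.13117, -130.74425
4. 11.51789, -62.02156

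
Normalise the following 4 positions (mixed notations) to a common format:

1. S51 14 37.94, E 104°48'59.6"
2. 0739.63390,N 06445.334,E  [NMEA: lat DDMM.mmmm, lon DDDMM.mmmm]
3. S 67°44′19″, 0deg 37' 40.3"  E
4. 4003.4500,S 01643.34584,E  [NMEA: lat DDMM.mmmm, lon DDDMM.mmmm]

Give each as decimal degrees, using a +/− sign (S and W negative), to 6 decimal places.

1. -51.243872, 104.816556
2. 7.660565, 64.755567
3. -67.738611, 0.627861
4. -40.057500, 16.722431

Point 1:
  Latitude: 14′ + 37.94″ = 14.63233′; 51 + 14.63233/60 = 51.2438722
  hemisphere S, so the sign is −
  λ: 104° + 48/60 + 59.6/3600 = 104 + 0.800000 + 0.016556 = 104.8165556
  E ⇒ keep positive
Point 2:
  Latitude: degrees = first 2 digits = 7, minutes = 39.6339; 7 + 39.6339/60 = 7.6605650
  N ⇒ keep positive
  λ: split at 3 digits → 064° and 45.334′; 64 + 45.334/60 = 64.7555667
  E ⇒ keep positive
Point 3:
  Lat: 44′ + 19″ = 44.31667′; 67 + 44.31667/60 = 67.7386111
  S ⇒ negate
  Lon: 0 + 37/60 + 40.3/3600 = 0.6278611
  E → positive
Point 4:
  Lat: split at 2 digits → 40° and 3.45′; 40 + 3.45/60 = 40.0575000
  S → negative
  λ: degrees = first 3 digits = 16, minutes = 43.34584; 16 + 43.34584/60 = 16.7224307
  E ⇒ keep positive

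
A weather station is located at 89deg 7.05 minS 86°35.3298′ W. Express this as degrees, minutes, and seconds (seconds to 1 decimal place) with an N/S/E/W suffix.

89°07′3.0″ S, 86°35′19.8″ W

φ: fractional minutes 0.05000 × 60 = 3.000″
λ: fractional minutes 0.32980 × 60 = 19.788″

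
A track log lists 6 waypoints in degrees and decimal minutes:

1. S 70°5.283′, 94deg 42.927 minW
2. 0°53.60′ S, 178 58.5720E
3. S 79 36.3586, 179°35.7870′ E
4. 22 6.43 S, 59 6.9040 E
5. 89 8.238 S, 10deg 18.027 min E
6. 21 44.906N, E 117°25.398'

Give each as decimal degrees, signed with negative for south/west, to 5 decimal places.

1. -70.08805, -94.71545
2. -0.89333, 178.97620
3. -79.60598, 179.59645
4. -22.10717, 59.11507
5. -89.13730, 10.30045
6. 21.74843, 117.42330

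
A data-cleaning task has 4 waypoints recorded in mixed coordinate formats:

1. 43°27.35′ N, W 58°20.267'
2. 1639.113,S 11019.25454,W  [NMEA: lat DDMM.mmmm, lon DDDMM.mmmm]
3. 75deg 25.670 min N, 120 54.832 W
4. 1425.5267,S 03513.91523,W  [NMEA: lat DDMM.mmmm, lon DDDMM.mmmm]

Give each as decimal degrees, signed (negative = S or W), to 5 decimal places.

1. 43.45583, -58.33778
2. -16.65188, -110.32091
3. 75.42783, -120.91387
4. -14.42545, -35.23192

Point 1:
  Lat: 43 + 27.35/60 = 43.455833
  N ⇒ keep positive
  λ: 20.267′ = 0.337783°; total 58.337783
  W ⇒ negate
Point 2:
  φ: split at 2 digits → 16° and 39.113′; 16 + 39.113/60 = 16.651883
  hemisphere S, so the sign is −
  Lon: degrees = first 3 digits = 110, minutes = 19.25454; 110 + 19.25454/60 = 110.320909
  W ⇒ negate
Point 3:
  φ: 25.67′ = 0.427833°; total 75.427833
  N ⇒ keep positive
  λ: 54.832′ = 0.913867°; total 120.913867
  W → negative
Point 4:
  φ: degrees = first 2 digits = 14, minutes = 25.5267; 14 + 25.5267/60 = 14.425445
  hemisphere S, so the sign is −
  λ: split at 3 digits → 035° and 13.91523′; 35 + 13.91523/60 = 35.231921
  hemisphere W, so the sign is −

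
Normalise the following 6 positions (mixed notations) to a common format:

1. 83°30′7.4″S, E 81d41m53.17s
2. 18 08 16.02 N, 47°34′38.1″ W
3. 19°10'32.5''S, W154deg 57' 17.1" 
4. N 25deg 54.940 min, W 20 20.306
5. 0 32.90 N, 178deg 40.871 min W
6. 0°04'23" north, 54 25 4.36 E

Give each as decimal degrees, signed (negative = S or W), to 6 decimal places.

1. -83.502056, 81.698103
2. 18.137783, -47.577250
3. -19.175694, -154.954750
4. 25.915667, -20.338433
5. 0.548333, -178.681183
6. 0.073056, 54.417878

Point 1:
  Latitude: 83° + 30/60 + 7.4/3600 = 83 + 0.500000 + 0.002056 = 83.5020556
  S → negative
  λ: 81° + 41/60 + 53.17/3600 = 81 + 0.683333 + 0.014769 = 81.6981028
  E ⇒ keep positive
Point 2:
  Latitude: 8′ + 16.02″ = 8.26700′; 18 + 8.26700/60 = 18.1377833
  N → positive
  Longitude: 47 + 34/60 + 38.1/3600 = 47.5772500
  W → negative
Point 3:
  Lat: 19° + 10/60 + 32.5/3600 = 19 + 0.166667 + 0.009028 = 19.1756944
  S ⇒ negate
  Longitude: 154° + 57/60 + 17.1/3600 = 154 + 0.950000 + 0.004750 = 154.9547500
  W ⇒ negate
Point 4:
  φ: 54.94′ = 0.915667°; total 25.9156667
  N → positive
  λ: 20 + 20.306/60 = 20.3384333
  hemisphere W, so the sign is −
Point 5:
  φ: 0 + 32.9/60 = 0.5483333
  N ⇒ keep positive
  Lon: 178 + 40.871/60 = 178.6811833
  W ⇒ negate
Point 6:
  Lat: 0 + 4/60 + 23/3600 = 0.0730556
  N → positive
  Longitude: 25′ + 4.36″ = 25.07267′; 54 + 25.07267/60 = 54.4178778
  E ⇒ keep positive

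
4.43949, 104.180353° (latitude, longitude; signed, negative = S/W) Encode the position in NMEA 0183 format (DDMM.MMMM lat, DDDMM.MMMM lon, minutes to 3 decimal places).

0426.369,N / 10410.821,E

φ: fractional part 0.439490 → 26.36940 minutes
λ: minutes = (104.180353 − 104) × 60 = 10.82118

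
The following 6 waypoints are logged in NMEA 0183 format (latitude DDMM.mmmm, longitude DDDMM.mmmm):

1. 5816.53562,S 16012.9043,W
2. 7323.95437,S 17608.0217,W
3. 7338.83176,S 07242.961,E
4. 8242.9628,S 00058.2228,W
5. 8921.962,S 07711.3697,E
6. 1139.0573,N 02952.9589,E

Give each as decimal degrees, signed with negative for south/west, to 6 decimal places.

Point 1:
  φ: degrees = first 2 digits = 58, minutes = 16.53562; 58 + 16.53562/60 = 58.2755937
  S → negative
  Lon: degrees = first 3 digits = 160, minutes = 12.9043; 160 + 12.9043/60 = 160.2150717
  W ⇒ negate
Point 2:
  Lat: degrees = first 2 digits = 73, minutes = 23.95437; 73 + 23.95437/60 = 73.3992395
  hemisphere S, so the sign is −
  Lon: split at 3 digits → 176° and 8.0217′; 176 + 8.0217/60 = 176.1336950
  W ⇒ negate
Point 3:
  Latitude: split at 2 digits → 73° and 38.83176′; 73 + 38.83176/60 = 73.6471960
  S ⇒ negate
  λ: degrees = first 3 digits = 72, minutes = 42.961; 72 + 42.961/60 = 72.7160167
  E ⇒ keep positive
Point 4:
  Lat: split at 2 digits → 82° and 42.9628′; 82 + 42.9628/60 = 82.7160467
  hemisphere S, so the sign is −
  Lon: split at 3 digits → 000° and 58.2228′; 0 + 58.2228/60 = 0.9703800
  W ⇒ negate
Point 5:
  φ: degrees = first 2 digits = 89, minutes = 21.962; 89 + 21.962/60 = 89.3660333
  hemisphere S, so the sign is −
  Lon: degrees = first 3 digits = 77, minutes = 11.3697; 77 + 11.3697/60 = 77.1894950
  E → positive
Point 6:
  φ: split at 2 digits → 11° and 39.0573′; 11 + 39.0573/60 = 11.6509550
  N ⇒ keep positive
  Lon: split at 3 digits → 029° and 52.9589′; 29 + 52.9589/60 = 29.8826483
  E → positive

1. -58.275594, -160.215072
2. -73.399240, -176.133695
3. -73.647196, 72.716017
4. -82.716047, -0.970380
5. -89.366033, 77.189495
6. 11.650955, 29.882648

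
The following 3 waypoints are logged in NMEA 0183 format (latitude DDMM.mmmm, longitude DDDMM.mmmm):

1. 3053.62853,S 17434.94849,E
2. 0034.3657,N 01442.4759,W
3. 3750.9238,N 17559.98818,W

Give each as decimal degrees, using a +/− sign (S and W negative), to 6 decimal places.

1. -30.893809, 174.582475
2. 0.572762, -14.707932
3. 37.848730, -175.999803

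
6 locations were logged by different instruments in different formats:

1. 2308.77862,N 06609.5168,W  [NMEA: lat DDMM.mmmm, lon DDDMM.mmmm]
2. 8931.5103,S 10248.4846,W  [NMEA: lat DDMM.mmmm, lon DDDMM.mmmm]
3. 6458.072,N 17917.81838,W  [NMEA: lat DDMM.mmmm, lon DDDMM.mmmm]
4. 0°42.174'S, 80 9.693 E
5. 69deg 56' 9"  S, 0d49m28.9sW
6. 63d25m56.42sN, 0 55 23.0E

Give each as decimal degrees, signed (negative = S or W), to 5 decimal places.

Point 1:
  Lat: split at 2 digits → 23° and 8.77862′; 23 + 8.77862/60 = 23.146310
  N ⇒ keep positive
  λ: split at 3 digits → 066° and 9.5168′; 66 + 9.5168/60 = 66.158613
  hemisphere W, so the sign is −
Point 2:
  Latitude: degrees = first 2 digits = 89, minutes = 31.5103; 89 + 31.5103/60 = 89.525172
  hemisphere S, so the sign is −
  Lon: split at 3 digits → 102° and 48.4846′; 102 + 48.4846/60 = 102.808077
  W ⇒ negate
Point 3:
  φ: degrees = first 2 digits = 64, minutes = 58.072; 64 + 58.072/60 = 64.967867
  N ⇒ keep positive
  λ: degrees = first 3 digits = 179, minutes = 17.81838; 179 + 17.81838/60 = 179.296973
  W ⇒ negate
Point 4:
  Latitude: 0 + 42.174/60 = 0.702900
  S ⇒ negate
  Lon: 9.693′ = 0.161550°; total 80.161550
  E → positive
Point 5:
  Lat: 69° + 56/60 + 9/3600 = 69 + 0.933333 + 0.002500 = 69.935833
  S ⇒ negate
  λ: 49′ + 28.9″ = 49.48167′; 0 + 49.48167/60 = 0.824694
  hemisphere W, so the sign is −
Point 6:
  φ: 25′ + 56.42″ = 25.94033′; 63 + 25.94033/60 = 63.432339
  N → positive
  Longitude: 0° + 55/60 + 23/3600 = 0 + 0.916667 + 0.006389 = 0.923056
  E ⇒ keep positive

1. 23.14631, -66.15861
2. -89.52517, -102.80808
3. 64.96787, -179.29697
4. -0.70290, 80.16155
5. -69.93583, -0.82469
6. 63.43234, 0.92306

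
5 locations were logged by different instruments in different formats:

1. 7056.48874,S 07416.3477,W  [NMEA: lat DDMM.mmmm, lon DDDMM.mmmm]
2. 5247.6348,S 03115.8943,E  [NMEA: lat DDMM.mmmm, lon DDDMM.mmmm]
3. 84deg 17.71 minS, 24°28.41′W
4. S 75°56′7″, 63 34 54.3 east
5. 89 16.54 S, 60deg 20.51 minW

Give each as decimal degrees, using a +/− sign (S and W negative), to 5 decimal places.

1. -70.94148, -74.27246
2. -52.79391, 31.26491
3. -84.29517, -24.47350
4. -75.93528, 63.58175
5. -89.27567, -60.34183

Point 1:
  Latitude: split at 2 digits → 70° and 56.48874′; 70 + 56.48874/60 = 70.941479
  S ⇒ negate
  Longitude: degrees = first 3 digits = 74, minutes = 16.3477; 74 + 16.3477/60 = 74.272462
  W ⇒ negate
Point 2:
  Latitude: split at 2 digits → 52° and 47.6348′; 52 + 47.6348/60 = 52.793913
  hemisphere S, so the sign is −
  λ: split at 3 digits → 031° and 15.8943′; 31 + 15.8943/60 = 31.264905
  E ⇒ keep positive
Point 3:
  φ: 84 + 17.71/60 = 84.295167
  S → negative
  λ: 24 + 28.41/60 = 24.473500
  W → negative
Point 4:
  φ: 56′ + 7″ = 56.11667′; 75 + 56.11667/60 = 75.935278
  S ⇒ negate
  Lon: 63° + 34/60 + 54.3/3600 = 63 + 0.566667 + 0.015083 = 63.581750
  E → positive
Point 5:
  φ: 89 + 16.54/60 = 89.275667
  S ⇒ negate
  λ: 60 + 20.51/60 = 60.341833
  hemisphere W, so the sign is −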